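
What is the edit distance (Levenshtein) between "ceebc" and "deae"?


Computing edit distance: "ceebc" -> "deae"
DP table:
           d    e    a    e
      0    1    2    3    4
  c   1    1    2    3    4
  e   2    2    1    2    3
  e   3    3    2    2    2
  b   4    4    3    3    3
  c   5    5    4    4    4
Edit distance = dp[5][4] = 4

4


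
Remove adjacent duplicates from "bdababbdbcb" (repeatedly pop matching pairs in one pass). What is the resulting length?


Input: bdababbdbcb
Stack-based adjacent duplicate removal:
  Read 'b': push. Stack: b
  Read 'd': push. Stack: bd
  Read 'a': push. Stack: bda
  Read 'b': push. Stack: bdab
  Read 'a': push. Stack: bdaba
  Read 'b': push. Stack: bdabab
  Read 'b': matches stack top 'b' => pop. Stack: bdaba
  Read 'd': push. Stack: bdabad
  Read 'b': push. Stack: bdabadb
  Read 'c': push. Stack: bdabadbc
  Read 'b': push. Stack: bdabadbcb
Final stack: "bdabadbcb" (length 9)

9


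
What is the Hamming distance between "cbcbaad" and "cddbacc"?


Comparing "cbcbaad" and "cddbacc" position by position:
  Position 0: 'c' vs 'c' => same
  Position 1: 'b' vs 'd' => differ
  Position 2: 'c' vs 'd' => differ
  Position 3: 'b' vs 'b' => same
  Position 4: 'a' vs 'a' => same
  Position 5: 'a' vs 'c' => differ
  Position 6: 'd' vs 'c' => differ
Total differences (Hamming distance): 4

4


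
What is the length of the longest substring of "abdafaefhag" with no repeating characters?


Input: "abdafaefhag"
Sliding window (track last position of each char):
  Position 0 ('a'): window [0,0] length 1 -- new best
  Position 1 ('b'): window [0,1] length 2 -- new best
  Position 2 ('d'): window [0,2] length 3 -- new best
  Position 3 ('a'): repeat (last at 0), move window start to 1
  Position 3 ('a'): window [1,3] length 3
  Position 4 ('f'): window [1,4] length 4 -- new best
  Position 5 ('a'): repeat (last at 3), move window start to 4
  Position 5 ('a'): window [4,5] length 2
  Position 6 ('e'): window [4,6] length 3
  Position 7 ('f'): repeat (last at 4), move window start to 5
  Position 7 ('f'): window [5,7] length 3
  Position 8 ('h'): window [5,8] length 4
  Position 9 ('a'): repeat (last at 5), move window start to 6
  Position 9 ('a'): window [6,9] length 4
  Position 10 ('g'): window [6,10] length 5 -- new best
Longest substring with no repeats: "efhag" with length 5

5


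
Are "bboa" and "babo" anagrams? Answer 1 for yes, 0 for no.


Strings: "bboa", "babo"
Sorted first:  abbo
Sorted second: abbo
Sorted forms match => anagrams

1


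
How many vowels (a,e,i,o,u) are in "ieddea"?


Input: ieddea
Checking each character:
  'i' at position 0: vowel (running total: 1)
  'e' at position 1: vowel (running total: 2)
  'd' at position 2: consonant
  'd' at position 3: consonant
  'e' at position 4: vowel (running total: 3)
  'a' at position 5: vowel (running total: 4)
Total vowels: 4

4


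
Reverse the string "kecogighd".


Input: kecogighd
Reading characters right to left:
  Position 8: 'd'
  Position 7: 'h'
  Position 6: 'g'
  Position 5: 'i'
  Position 4: 'g'
  Position 3: 'o'
  Position 2: 'c'
  Position 1: 'e'
  Position 0: 'k'
Reversed: dhgigocek

dhgigocek


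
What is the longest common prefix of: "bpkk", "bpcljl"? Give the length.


Words: bpkk, bpcljl
  Position 0: all 'b' => match
  Position 1: all 'p' => match
  Position 2: ('k', 'c') => mismatch, stop
LCP = "bp" (length 2)

2


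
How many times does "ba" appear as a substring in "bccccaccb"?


Searching for "ba" in "bccccaccb"
Scanning each position:
  Position 0: "bc" => no
  Position 1: "cc" => no
  Position 2: "cc" => no
  Position 3: "cc" => no
  Position 4: "ca" => no
  Position 5: "ac" => no
  Position 6: "cc" => no
  Position 7: "cb" => no
Total occurrences: 0

0


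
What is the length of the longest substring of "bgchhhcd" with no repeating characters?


Input: "bgchhhcd"
Sliding window (track last position of each char):
  Position 0 ('b'): window [0,0] length 1 -- new best
  Position 1 ('g'): window [0,1] length 2 -- new best
  Position 2 ('c'): window [0,2] length 3 -- new best
  Position 3 ('h'): window [0,3] length 4 -- new best
  Position 4 ('h'): repeat (last at 3), move window start to 4
  Position 4 ('h'): window [4,4] length 1
  Position 5 ('h'): repeat (last at 4), move window start to 5
  Position 5 ('h'): window [5,5] length 1
  Position 6 ('c'): window [5,6] length 2
  Position 7 ('d'): window [5,7] length 3
Longest substring with no repeats: "bgch" with length 4

4


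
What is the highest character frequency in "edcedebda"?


Input: edcedebda
Character counts:
  'a': 1
  'b': 1
  'c': 1
  'd': 3
  'e': 3
Maximum frequency: 3

3


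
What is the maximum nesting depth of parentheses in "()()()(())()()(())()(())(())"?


Input: "()()()(())()()(())()(())(())"
Tracking depth:
  Position 0 '(': depth becomes 1
  Position 1 ')': depth becomes 0
  Position 2 '(': depth becomes 1
  Position 3 ')': depth becomes 0
  Position 4 '(': depth becomes 1
  Position 5 ')': depth becomes 0
  Position 6 '(': depth becomes 1
  Position 7 '(': depth becomes 2
  Position 8 ')': depth becomes 1
  Position 9 ')': depth becomes 0
  Position 10 '(': depth becomes 1
  Position 11 ')': depth becomes 0
  Position 12 '(': depth becomes 1
  Position 13 ')': depth becomes 0
  Position 14 '(': depth becomes 1
  Position 15 '(': depth becomes 2
  Position 16 ')': depth becomes 1
  Position 17 ')': depth becomes 0
  Position 18 '(': depth becomes 1
  Position 19 ')': depth becomes 0
  Position 20 '(': depth becomes 1
  Position 21 '(': depth becomes 2
  Position 22 ')': depth becomes 1
  Position 23 ')': depth becomes 0
  Position 24 '(': depth becomes 1
  Position 25 '(': depth becomes 2
  Position 26 ')': depth becomes 1
  Position 27 ')': depth becomes 0
Maximum depth reached: 2

2


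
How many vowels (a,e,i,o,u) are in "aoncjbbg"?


Input: aoncjbbg
Checking each character:
  'a' at position 0: vowel (running total: 1)
  'o' at position 1: vowel (running total: 2)
  'n' at position 2: consonant
  'c' at position 3: consonant
  'j' at position 4: consonant
  'b' at position 5: consonant
  'b' at position 6: consonant
  'g' at position 7: consonant
Total vowels: 2

2


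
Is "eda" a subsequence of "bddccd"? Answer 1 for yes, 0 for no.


Check if "eda" is a subsequence of "bddccd"
Greedy scan:
  Position 0 ('b'): no match needed
  Position 1 ('d'): no match needed
  Position 2 ('d'): no match needed
  Position 3 ('c'): no match needed
  Position 4 ('c'): no match needed
  Position 5 ('d'): no match needed
Only matched 0/3 characters => not a subsequence

0


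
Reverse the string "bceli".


Input: bceli
Reading characters right to left:
  Position 4: 'i'
  Position 3: 'l'
  Position 2: 'e'
  Position 1: 'c'
  Position 0: 'b'
Reversed: ilecb

ilecb


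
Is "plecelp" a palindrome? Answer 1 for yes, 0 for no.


Input: plecelp
Reversed: plecelp
  Compare pos 0 ('p') with pos 6 ('p'): match
  Compare pos 1 ('l') with pos 5 ('l'): match
  Compare pos 2 ('e') with pos 4 ('e'): match
Result: palindrome

1


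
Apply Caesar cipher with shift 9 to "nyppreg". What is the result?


Caesar cipher: shift "nyppreg" by 9
  'n' (pos 13) + 9 = pos 22 = 'w'
  'y' (pos 24) + 9 = pos 7 = 'h'
  'p' (pos 15) + 9 = pos 24 = 'y'
  'p' (pos 15) + 9 = pos 24 = 'y'
  'r' (pos 17) + 9 = pos 0 = 'a'
  'e' (pos 4) + 9 = pos 13 = 'n'
  'g' (pos 6) + 9 = pos 15 = 'p'
Result: whyyanp

whyyanp


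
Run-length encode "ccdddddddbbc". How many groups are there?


Input: ccdddddddbbc
Scanning for consecutive runs:
  Group 1: 'c' x 2 (positions 0-1)
  Group 2: 'd' x 7 (positions 2-8)
  Group 3: 'b' x 2 (positions 9-10)
  Group 4: 'c' x 1 (positions 11-11)
Total groups: 4

4


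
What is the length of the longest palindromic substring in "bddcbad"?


Input: "bddcbad"
Checking substrings for palindromes:
  [1:3] "dd" (len 2) => palindrome
Longest palindromic substring: "dd" with length 2

2


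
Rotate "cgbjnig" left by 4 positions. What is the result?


Input: "cgbjnig", rotate left by 4
First 4 characters: "cgbj"
Remaining characters: "nig"
Concatenate remaining + first: "nig" + "cgbj" = "nigcgbj"

nigcgbj


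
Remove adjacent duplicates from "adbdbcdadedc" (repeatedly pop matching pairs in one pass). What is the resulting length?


Input: adbdbcdadedc
Stack-based adjacent duplicate removal:
  Read 'a': push. Stack: a
  Read 'd': push. Stack: ad
  Read 'b': push. Stack: adb
  Read 'd': push. Stack: adbd
  Read 'b': push. Stack: adbdb
  Read 'c': push. Stack: adbdbc
  Read 'd': push. Stack: adbdbcd
  Read 'a': push. Stack: adbdbcda
  Read 'd': push. Stack: adbdbcdad
  Read 'e': push. Stack: adbdbcdade
  Read 'd': push. Stack: adbdbcdaded
  Read 'c': push. Stack: adbdbcdadedc
Final stack: "adbdbcdadedc" (length 12)

12


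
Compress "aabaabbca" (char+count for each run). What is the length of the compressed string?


Input: aabaabbca
Runs:
  'a' x 2 => "a2"
  'b' x 1 => "b1"
  'a' x 2 => "a2"
  'b' x 2 => "b2"
  'c' x 1 => "c1"
  'a' x 1 => "a1"
Compressed: "a2b1a2b2c1a1"
Compressed length: 12

12


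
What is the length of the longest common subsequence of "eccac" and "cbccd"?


LCS of "eccac" and "cbccd"
DP table:
           c    b    c    c    d
      0    0    0    0    0    0
  e   0    0    0    0    0    0
  c   0    1    1    1    1    1
  c   0    1    1    2    2    2
  a   0    1    1    2    2    2
  c   0    1    1    2    3    3
LCS length = dp[5][5] = 3

3


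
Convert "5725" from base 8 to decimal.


Input: "5725" in base 8
Positional expansion:
  Digit '5' (value 5) x 8^3 = 2560
  Digit '7' (value 7) x 8^2 = 448
  Digit '2' (value 2) x 8^1 = 16
  Digit '5' (value 5) x 8^0 = 5
Sum = 3029

3029


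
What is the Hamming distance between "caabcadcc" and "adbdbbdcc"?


Comparing "caabcadcc" and "adbdbbdcc" position by position:
  Position 0: 'c' vs 'a' => differ
  Position 1: 'a' vs 'd' => differ
  Position 2: 'a' vs 'b' => differ
  Position 3: 'b' vs 'd' => differ
  Position 4: 'c' vs 'b' => differ
  Position 5: 'a' vs 'b' => differ
  Position 6: 'd' vs 'd' => same
  Position 7: 'c' vs 'c' => same
  Position 8: 'c' vs 'c' => same
Total differences (Hamming distance): 6

6


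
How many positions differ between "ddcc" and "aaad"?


Comparing "ddcc" and "aaad" position by position:
  Position 0: 'd' vs 'a' => DIFFER
  Position 1: 'd' vs 'a' => DIFFER
  Position 2: 'c' vs 'a' => DIFFER
  Position 3: 'c' vs 'd' => DIFFER
Positions that differ: 4

4


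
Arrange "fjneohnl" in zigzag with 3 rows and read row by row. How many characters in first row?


Zigzag "fjneohnl" into 3 rows:
Placing characters:
  'f' => row 0
  'j' => row 1
  'n' => row 2
  'e' => row 1
  'o' => row 0
  'h' => row 1
  'n' => row 2
  'l' => row 1
Rows:
  Row 0: "fo"
  Row 1: "jehl"
  Row 2: "nn"
First row length: 2

2


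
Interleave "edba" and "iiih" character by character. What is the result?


Interleaving "edba" and "iiih":
  Position 0: 'e' from first, 'i' from second => "ei"
  Position 1: 'd' from first, 'i' from second => "di"
  Position 2: 'b' from first, 'i' from second => "bi"
  Position 3: 'a' from first, 'h' from second => "ah"
Result: eidibiah

eidibiah


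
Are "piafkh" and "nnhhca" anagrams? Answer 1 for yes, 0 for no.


Strings: "piafkh", "nnhhca"
Sorted first:  afhikp
Sorted second: achhnn
Differ at position 1: 'f' vs 'c' => not anagrams

0


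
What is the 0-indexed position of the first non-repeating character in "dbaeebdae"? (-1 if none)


Input: dbaeebdae
Character frequencies:
  'a': 2
  'b': 2
  'd': 2
  'e': 3
Scanning left to right for freq == 1:
  Position 0 ('d'): freq=2, skip
  Position 1 ('b'): freq=2, skip
  Position 2 ('a'): freq=2, skip
  Position 3 ('e'): freq=3, skip
  Position 4 ('e'): freq=3, skip
  Position 5 ('b'): freq=2, skip
  Position 6 ('d'): freq=2, skip
  Position 7 ('a'): freq=2, skip
  Position 8 ('e'): freq=3, skip
  No unique character found => answer = -1

-1


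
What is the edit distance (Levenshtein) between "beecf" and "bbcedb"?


Computing edit distance: "beecf" -> "bbcedb"
DP table:
           b    b    c    e    d    b
      0    1    2    3    4    5    6
  b   1    0    1    2    3    4    5
  e   2    1    1    2    2    3    4
  e   3    2    2    2    2    3    4
  c   4    3    3    2    3    3    4
  f   5    4    4    3    3    4    4
Edit distance = dp[5][6] = 4

4


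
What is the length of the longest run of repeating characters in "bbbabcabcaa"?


Input: "bbbabcabcaa"
Scanning for longest run:
  Position 1 ('b'): continues run of 'b', length=2
  Position 2 ('b'): continues run of 'b', length=3
  Position 3 ('a'): new char, reset run to 1
  Position 4 ('b'): new char, reset run to 1
  Position 5 ('c'): new char, reset run to 1
  Position 6 ('a'): new char, reset run to 1
  Position 7 ('b'): new char, reset run to 1
  Position 8 ('c'): new char, reset run to 1
  Position 9 ('a'): new char, reset run to 1
  Position 10 ('a'): continues run of 'a', length=2
Longest run: 'b' with length 3

3


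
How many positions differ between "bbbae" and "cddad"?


Comparing "bbbae" and "cddad" position by position:
  Position 0: 'b' vs 'c' => DIFFER
  Position 1: 'b' vs 'd' => DIFFER
  Position 2: 'b' vs 'd' => DIFFER
  Position 3: 'a' vs 'a' => same
  Position 4: 'e' vs 'd' => DIFFER
Positions that differ: 4

4


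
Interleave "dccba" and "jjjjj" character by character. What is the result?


Interleaving "dccba" and "jjjjj":
  Position 0: 'd' from first, 'j' from second => "dj"
  Position 1: 'c' from first, 'j' from second => "cj"
  Position 2: 'c' from first, 'j' from second => "cj"
  Position 3: 'b' from first, 'j' from second => "bj"
  Position 4: 'a' from first, 'j' from second => "aj"
Result: djcjcjbjaj

djcjcjbjaj


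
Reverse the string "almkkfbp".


Input: almkkfbp
Reading characters right to left:
  Position 7: 'p'
  Position 6: 'b'
  Position 5: 'f'
  Position 4: 'k'
  Position 3: 'k'
  Position 2: 'm'
  Position 1: 'l'
  Position 0: 'a'
Reversed: pbfkkmla

pbfkkmla


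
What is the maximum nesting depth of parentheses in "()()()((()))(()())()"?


Input: "()()()((()))(()())()"
Tracking depth:
  Position 0 '(': depth becomes 1
  Position 1 ')': depth becomes 0
  Position 2 '(': depth becomes 1
  Position 3 ')': depth becomes 0
  Position 4 '(': depth becomes 1
  Position 5 ')': depth becomes 0
  Position 6 '(': depth becomes 1
  Position 7 '(': depth becomes 2
  Position 8 '(': depth becomes 3
  Position 9 ')': depth becomes 2
  Position 10 ')': depth becomes 1
  Position 11 ')': depth becomes 0
  Position 12 '(': depth becomes 1
  Position 13 '(': depth becomes 2
  Position 14 ')': depth becomes 1
  Position 15 '(': depth becomes 2
  Position 16 ')': depth becomes 1
  Position 17 ')': depth becomes 0
  Position 18 '(': depth becomes 1
  Position 19 ')': depth becomes 0
Maximum depth reached: 3

3


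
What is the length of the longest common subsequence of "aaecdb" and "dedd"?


LCS of "aaecdb" and "dedd"
DP table:
           d    e    d    d
      0    0    0    0    0
  a   0    0    0    0    0
  a   0    0    0    0    0
  e   0    0    1    1    1
  c   0    0    1    1    1
  d   0    1    1    2    2
  b   0    1    1    2    2
LCS length = dp[6][4] = 2

2


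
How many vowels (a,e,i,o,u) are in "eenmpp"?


Input: eenmpp
Checking each character:
  'e' at position 0: vowel (running total: 1)
  'e' at position 1: vowel (running total: 2)
  'n' at position 2: consonant
  'm' at position 3: consonant
  'p' at position 4: consonant
  'p' at position 5: consonant
Total vowels: 2

2


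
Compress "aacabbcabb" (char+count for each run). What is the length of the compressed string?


Input: aacabbcabb
Runs:
  'a' x 2 => "a2"
  'c' x 1 => "c1"
  'a' x 1 => "a1"
  'b' x 2 => "b2"
  'c' x 1 => "c1"
  'a' x 1 => "a1"
  'b' x 2 => "b2"
Compressed: "a2c1a1b2c1a1b2"
Compressed length: 14

14


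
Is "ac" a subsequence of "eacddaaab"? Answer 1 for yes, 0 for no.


Check if "ac" is a subsequence of "eacddaaab"
Greedy scan:
  Position 0 ('e'): no match needed
  Position 1 ('a'): matches sub[0] = 'a'
  Position 2 ('c'): matches sub[1] = 'c'
  Position 3 ('d'): no match needed
  Position 4 ('d'): no match needed
  Position 5 ('a'): no match needed
  Position 6 ('a'): no match needed
  Position 7 ('a'): no match needed
  Position 8 ('b'): no match needed
All 2 characters matched => is a subsequence

1


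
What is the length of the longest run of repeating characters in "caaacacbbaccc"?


Input: "caaacacbbaccc"
Scanning for longest run:
  Position 1 ('a'): new char, reset run to 1
  Position 2 ('a'): continues run of 'a', length=2
  Position 3 ('a'): continues run of 'a', length=3
  Position 4 ('c'): new char, reset run to 1
  Position 5 ('a'): new char, reset run to 1
  Position 6 ('c'): new char, reset run to 1
  Position 7 ('b'): new char, reset run to 1
  Position 8 ('b'): continues run of 'b', length=2
  Position 9 ('a'): new char, reset run to 1
  Position 10 ('c'): new char, reset run to 1
  Position 11 ('c'): continues run of 'c', length=2
  Position 12 ('c'): continues run of 'c', length=3
Longest run: 'a' with length 3

3


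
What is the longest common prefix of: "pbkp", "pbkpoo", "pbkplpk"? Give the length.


Words: pbkp, pbkpoo, pbkplpk
  Position 0: all 'p' => match
  Position 1: all 'b' => match
  Position 2: all 'k' => match
  Position 3: all 'p' => match
LCP = "pbkp" (length 4)

4


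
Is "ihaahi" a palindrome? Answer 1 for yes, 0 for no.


Input: ihaahi
Reversed: ihaahi
  Compare pos 0 ('i') with pos 5 ('i'): match
  Compare pos 1 ('h') with pos 4 ('h'): match
  Compare pos 2 ('a') with pos 3 ('a'): match
Result: palindrome

1


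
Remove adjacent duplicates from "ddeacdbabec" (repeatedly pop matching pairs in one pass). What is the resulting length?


Input: ddeacdbabec
Stack-based adjacent duplicate removal:
  Read 'd': push. Stack: d
  Read 'd': matches stack top 'd' => pop. Stack: (empty)
  Read 'e': push. Stack: e
  Read 'a': push. Stack: ea
  Read 'c': push. Stack: eac
  Read 'd': push. Stack: eacd
  Read 'b': push. Stack: eacdb
  Read 'a': push. Stack: eacdba
  Read 'b': push. Stack: eacdbab
  Read 'e': push. Stack: eacdbabe
  Read 'c': push. Stack: eacdbabec
Final stack: "eacdbabec" (length 9)

9


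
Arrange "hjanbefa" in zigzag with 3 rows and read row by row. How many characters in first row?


Zigzag "hjanbefa" into 3 rows:
Placing characters:
  'h' => row 0
  'j' => row 1
  'a' => row 2
  'n' => row 1
  'b' => row 0
  'e' => row 1
  'f' => row 2
  'a' => row 1
Rows:
  Row 0: "hb"
  Row 1: "jnea"
  Row 2: "af"
First row length: 2

2


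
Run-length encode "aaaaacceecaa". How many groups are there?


Input: aaaaacceecaa
Scanning for consecutive runs:
  Group 1: 'a' x 5 (positions 0-4)
  Group 2: 'c' x 2 (positions 5-6)
  Group 3: 'e' x 2 (positions 7-8)
  Group 4: 'c' x 1 (positions 9-9)
  Group 5: 'a' x 2 (positions 10-11)
Total groups: 5

5


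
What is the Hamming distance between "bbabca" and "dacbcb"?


Comparing "bbabca" and "dacbcb" position by position:
  Position 0: 'b' vs 'd' => differ
  Position 1: 'b' vs 'a' => differ
  Position 2: 'a' vs 'c' => differ
  Position 3: 'b' vs 'b' => same
  Position 4: 'c' vs 'c' => same
  Position 5: 'a' vs 'b' => differ
Total differences (Hamming distance): 4

4


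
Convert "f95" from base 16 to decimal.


Input: "f95" in base 16
Positional expansion:
  Digit 'f' (value 15) x 16^2 = 3840
  Digit '9' (value 9) x 16^1 = 144
  Digit '5' (value 5) x 16^0 = 5
Sum = 3989

3989


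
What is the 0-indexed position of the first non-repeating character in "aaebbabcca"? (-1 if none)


Input: aaebbabcca
Character frequencies:
  'a': 4
  'b': 3
  'c': 2
  'e': 1
Scanning left to right for freq == 1:
  Position 0 ('a'): freq=4, skip
  Position 1 ('a'): freq=4, skip
  Position 2 ('e'): unique! => answer = 2

2


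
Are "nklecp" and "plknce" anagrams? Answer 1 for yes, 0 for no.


Strings: "nklecp", "plknce"
Sorted first:  ceklnp
Sorted second: ceklnp
Sorted forms match => anagrams

1


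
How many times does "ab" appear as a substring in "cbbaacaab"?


Searching for "ab" in "cbbaacaab"
Scanning each position:
  Position 0: "cb" => no
  Position 1: "bb" => no
  Position 2: "ba" => no
  Position 3: "aa" => no
  Position 4: "ac" => no
  Position 5: "ca" => no
  Position 6: "aa" => no
  Position 7: "ab" => MATCH
Total occurrences: 1

1


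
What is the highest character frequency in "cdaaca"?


Input: cdaaca
Character counts:
  'a': 3
  'c': 2
  'd': 1
Maximum frequency: 3

3


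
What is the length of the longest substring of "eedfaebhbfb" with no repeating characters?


Input: "eedfaebhbfb"
Sliding window (track last position of each char):
  Position 0 ('e'): window [0,0] length 1 -- new best
  Position 1 ('e'): repeat (last at 0), move window start to 1
  Position 1 ('e'): window [1,1] length 1
  Position 2 ('d'): window [1,2] length 2 -- new best
  Position 3 ('f'): window [1,3] length 3 -- new best
  Position 4 ('a'): window [1,4] length 4 -- new best
  Position 5 ('e'): repeat (last at 1), move window start to 2
  Position 5 ('e'): window [2,5] length 4
  Position 6 ('b'): window [2,6] length 5 -- new best
  Position 7 ('h'): window [2,7] length 6 -- new best
  Position 8 ('b'): repeat (last at 6), move window start to 7
  Position 8 ('b'): window [7,8] length 2
  Position 9 ('f'): window [7,9] length 3
  Position 10 ('b'): repeat (last at 8), move window start to 9
  Position 10 ('b'): window [9,10] length 2
Longest substring with no repeats: "dfaebh" with length 6

6


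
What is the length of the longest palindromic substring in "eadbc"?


Input: "eadbc"
Checking substrings for palindromes:
  No multi-char palindromic substrings found
Longest palindromic substring: "e" with length 1

1


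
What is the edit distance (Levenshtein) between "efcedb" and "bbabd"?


Computing edit distance: "efcedb" -> "bbabd"
DP table:
           b    b    a    b    d
      0    1    2    3    4    5
  e   1    1    2    3    4    5
  f   2    2    2    3    4    5
  c   3    3    3    3    4    5
  e   4    4    4    4    4    5
  d   5    5    5    5    5    4
  b   6    5    5    6    5    5
Edit distance = dp[6][5] = 5

5


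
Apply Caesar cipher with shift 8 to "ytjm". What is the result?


Caesar cipher: shift "ytjm" by 8
  'y' (pos 24) + 8 = pos 6 = 'g'
  't' (pos 19) + 8 = pos 1 = 'b'
  'j' (pos 9) + 8 = pos 17 = 'r'
  'm' (pos 12) + 8 = pos 20 = 'u'
Result: gbru

gbru


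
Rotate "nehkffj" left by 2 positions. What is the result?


Input: "nehkffj", rotate left by 2
First 2 characters: "ne"
Remaining characters: "hkffj"
Concatenate remaining + first: "hkffj" + "ne" = "hkffjne"

hkffjne


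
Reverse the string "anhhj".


Input: anhhj
Reading characters right to left:
  Position 4: 'j'
  Position 3: 'h'
  Position 2: 'h'
  Position 1: 'n'
  Position 0: 'a'
Reversed: jhhna

jhhna


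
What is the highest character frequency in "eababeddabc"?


Input: eababeddabc
Character counts:
  'a': 3
  'b': 3
  'c': 1
  'd': 2
  'e': 2
Maximum frequency: 3

3


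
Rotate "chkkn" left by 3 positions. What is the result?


Input: "chkkn", rotate left by 3
First 3 characters: "chk"
Remaining characters: "kn"
Concatenate remaining + first: "kn" + "chk" = "knchk"

knchk


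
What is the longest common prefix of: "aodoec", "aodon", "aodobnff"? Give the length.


Words: aodoec, aodon, aodobnff
  Position 0: all 'a' => match
  Position 1: all 'o' => match
  Position 2: all 'd' => match
  Position 3: all 'o' => match
  Position 4: ('e', 'n', 'b') => mismatch, stop
LCP = "aodo" (length 4)

4


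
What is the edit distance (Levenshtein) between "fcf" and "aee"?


Computing edit distance: "fcf" -> "aee"
DP table:
           a    e    e
      0    1    2    3
  f   1    1    2    3
  c   2    2    2    3
  f   3    3    3    3
Edit distance = dp[3][3] = 3

3


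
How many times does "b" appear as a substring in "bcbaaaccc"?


Searching for "b" in "bcbaaaccc"
Scanning each position:
  Position 0: "b" => MATCH
  Position 1: "c" => no
  Position 2: "b" => MATCH
  Position 3: "a" => no
  Position 4: "a" => no
  Position 5: "a" => no
  Position 6: "c" => no
  Position 7: "c" => no
  Position 8: "c" => no
Total occurrences: 2

2


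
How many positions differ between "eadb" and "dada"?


Comparing "eadb" and "dada" position by position:
  Position 0: 'e' vs 'd' => DIFFER
  Position 1: 'a' vs 'a' => same
  Position 2: 'd' vs 'd' => same
  Position 3: 'b' vs 'a' => DIFFER
Positions that differ: 2

2


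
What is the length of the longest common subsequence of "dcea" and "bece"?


LCS of "dcea" and "bece"
DP table:
           b    e    c    e
      0    0    0    0    0
  d   0    0    0    0    0
  c   0    0    0    1    1
  e   0    0    1    1    2
  a   0    0    1    1    2
LCS length = dp[4][4] = 2

2


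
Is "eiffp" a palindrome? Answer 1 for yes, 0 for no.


Input: eiffp
Reversed: pffie
  Compare pos 0 ('e') with pos 4 ('p'): MISMATCH
  Compare pos 1 ('i') with pos 3 ('f'): MISMATCH
Result: not a palindrome

0


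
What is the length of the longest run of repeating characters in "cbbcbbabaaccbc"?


Input: "cbbcbbabaaccbc"
Scanning for longest run:
  Position 1 ('b'): new char, reset run to 1
  Position 2 ('b'): continues run of 'b', length=2
  Position 3 ('c'): new char, reset run to 1
  Position 4 ('b'): new char, reset run to 1
  Position 5 ('b'): continues run of 'b', length=2
  Position 6 ('a'): new char, reset run to 1
  Position 7 ('b'): new char, reset run to 1
  Position 8 ('a'): new char, reset run to 1
  Position 9 ('a'): continues run of 'a', length=2
  Position 10 ('c'): new char, reset run to 1
  Position 11 ('c'): continues run of 'c', length=2
  Position 12 ('b'): new char, reset run to 1
  Position 13 ('c'): new char, reset run to 1
Longest run: 'b' with length 2

2


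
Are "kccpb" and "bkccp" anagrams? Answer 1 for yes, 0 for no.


Strings: "kccpb", "bkccp"
Sorted first:  bcckp
Sorted second: bcckp
Sorted forms match => anagrams

1


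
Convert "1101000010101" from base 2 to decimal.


Input: "1101000010101" in base 2
Positional expansion:
  Digit '1' (value 1) x 2^12 = 4096
  Digit '1' (value 1) x 2^11 = 2048
  Digit '0' (value 0) x 2^10 = 0
  Digit '1' (value 1) x 2^9 = 512
  Digit '0' (value 0) x 2^8 = 0
  Digit '0' (value 0) x 2^7 = 0
  Digit '0' (value 0) x 2^6 = 0
  Digit '0' (value 0) x 2^5 = 0
  Digit '1' (value 1) x 2^4 = 16
  Digit '0' (value 0) x 2^3 = 0
  Digit '1' (value 1) x 2^2 = 4
  Digit '0' (value 0) x 2^1 = 0
  Digit '1' (value 1) x 2^0 = 1
Sum = 6677

6677


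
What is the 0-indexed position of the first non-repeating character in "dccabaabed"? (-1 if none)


Input: dccabaabed
Character frequencies:
  'a': 3
  'b': 2
  'c': 2
  'd': 2
  'e': 1
Scanning left to right for freq == 1:
  Position 0 ('d'): freq=2, skip
  Position 1 ('c'): freq=2, skip
  Position 2 ('c'): freq=2, skip
  Position 3 ('a'): freq=3, skip
  Position 4 ('b'): freq=2, skip
  Position 5 ('a'): freq=3, skip
  Position 6 ('a'): freq=3, skip
  Position 7 ('b'): freq=2, skip
  Position 8 ('e'): unique! => answer = 8

8


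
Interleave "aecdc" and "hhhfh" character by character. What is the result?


Interleaving "aecdc" and "hhhfh":
  Position 0: 'a' from first, 'h' from second => "ah"
  Position 1: 'e' from first, 'h' from second => "eh"
  Position 2: 'c' from first, 'h' from second => "ch"
  Position 3: 'd' from first, 'f' from second => "df"
  Position 4: 'c' from first, 'h' from second => "ch"
Result: ahehchdfch

ahehchdfch


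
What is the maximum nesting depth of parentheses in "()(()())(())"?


Input: "()(()())(())"
Tracking depth:
  Position 0 '(': depth becomes 1
  Position 1 ')': depth becomes 0
  Position 2 '(': depth becomes 1
  Position 3 '(': depth becomes 2
  Position 4 ')': depth becomes 1
  Position 5 '(': depth becomes 2
  Position 6 ')': depth becomes 1
  Position 7 ')': depth becomes 0
  Position 8 '(': depth becomes 1
  Position 9 '(': depth becomes 2
  Position 10 ')': depth becomes 1
  Position 11 ')': depth becomes 0
Maximum depth reached: 2

2


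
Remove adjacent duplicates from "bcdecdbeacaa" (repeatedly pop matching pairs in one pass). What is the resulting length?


Input: bcdecdbeacaa
Stack-based adjacent duplicate removal:
  Read 'b': push. Stack: b
  Read 'c': push. Stack: bc
  Read 'd': push. Stack: bcd
  Read 'e': push. Stack: bcde
  Read 'c': push. Stack: bcdec
  Read 'd': push. Stack: bcdecd
  Read 'b': push. Stack: bcdecdb
  Read 'e': push. Stack: bcdecdbe
  Read 'a': push. Stack: bcdecdbea
  Read 'c': push. Stack: bcdecdbeac
  Read 'a': push. Stack: bcdecdbeaca
  Read 'a': matches stack top 'a' => pop. Stack: bcdecdbeac
Final stack: "bcdecdbeac" (length 10)

10


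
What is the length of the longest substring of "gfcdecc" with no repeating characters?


Input: "gfcdecc"
Sliding window (track last position of each char):
  Position 0 ('g'): window [0,0] length 1 -- new best
  Position 1 ('f'): window [0,1] length 2 -- new best
  Position 2 ('c'): window [0,2] length 3 -- new best
  Position 3 ('d'): window [0,3] length 4 -- new best
  Position 4 ('e'): window [0,4] length 5 -- new best
  Position 5 ('c'): repeat (last at 2), move window start to 3
  Position 5 ('c'): window [3,5] length 3
  Position 6 ('c'): repeat (last at 5), move window start to 6
  Position 6 ('c'): window [6,6] length 1
Longest substring with no repeats: "gfcde" with length 5

5


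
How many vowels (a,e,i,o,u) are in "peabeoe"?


Input: peabeoe
Checking each character:
  'p' at position 0: consonant
  'e' at position 1: vowel (running total: 1)
  'a' at position 2: vowel (running total: 2)
  'b' at position 3: consonant
  'e' at position 4: vowel (running total: 3)
  'o' at position 5: vowel (running total: 4)
  'e' at position 6: vowel (running total: 5)
Total vowels: 5

5


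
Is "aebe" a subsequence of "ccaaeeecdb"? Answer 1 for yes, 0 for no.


Check if "aebe" is a subsequence of "ccaaeeecdb"
Greedy scan:
  Position 0 ('c'): no match needed
  Position 1 ('c'): no match needed
  Position 2 ('a'): matches sub[0] = 'a'
  Position 3 ('a'): no match needed
  Position 4 ('e'): matches sub[1] = 'e'
  Position 5 ('e'): no match needed
  Position 6 ('e'): no match needed
  Position 7 ('c'): no match needed
  Position 8 ('d'): no match needed
  Position 9 ('b'): matches sub[2] = 'b'
Only matched 3/4 characters => not a subsequence

0


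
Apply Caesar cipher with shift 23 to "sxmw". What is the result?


Caesar cipher: shift "sxmw" by 23
  's' (pos 18) + 23 = pos 15 = 'p'
  'x' (pos 23) + 23 = pos 20 = 'u'
  'm' (pos 12) + 23 = pos 9 = 'j'
  'w' (pos 22) + 23 = pos 19 = 't'
Result: pujt

pujt


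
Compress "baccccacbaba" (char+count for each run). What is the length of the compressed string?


Input: baccccacbaba
Runs:
  'b' x 1 => "b1"
  'a' x 1 => "a1"
  'c' x 4 => "c4"
  'a' x 1 => "a1"
  'c' x 1 => "c1"
  'b' x 1 => "b1"
  'a' x 1 => "a1"
  'b' x 1 => "b1"
  'a' x 1 => "a1"
Compressed: "b1a1c4a1c1b1a1b1a1"
Compressed length: 18

18


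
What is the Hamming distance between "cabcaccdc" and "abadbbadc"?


Comparing "cabcaccdc" and "abadbbadc" position by position:
  Position 0: 'c' vs 'a' => differ
  Position 1: 'a' vs 'b' => differ
  Position 2: 'b' vs 'a' => differ
  Position 3: 'c' vs 'd' => differ
  Position 4: 'a' vs 'b' => differ
  Position 5: 'c' vs 'b' => differ
  Position 6: 'c' vs 'a' => differ
  Position 7: 'd' vs 'd' => same
  Position 8: 'c' vs 'c' => same
Total differences (Hamming distance): 7

7


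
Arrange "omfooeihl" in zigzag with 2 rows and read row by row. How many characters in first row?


Zigzag "omfooeihl" into 2 rows:
Placing characters:
  'o' => row 0
  'm' => row 1
  'f' => row 0
  'o' => row 1
  'o' => row 0
  'e' => row 1
  'i' => row 0
  'h' => row 1
  'l' => row 0
Rows:
  Row 0: "ofoil"
  Row 1: "moeh"
First row length: 5

5


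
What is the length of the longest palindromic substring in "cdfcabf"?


Input: "cdfcabf"
Checking substrings for palindromes:
  No multi-char palindromic substrings found
Longest palindromic substring: "c" with length 1

1


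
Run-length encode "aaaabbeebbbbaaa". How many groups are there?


Input: aaaabbeebbbbaaa
Scanning for consecutive runs:
  Group 1: 'a' x 4 (positions 0-3)
  Group 2: 'b' x 2 (positions 4-5)
  Group 3: 'e' x 2 (positions 6-7)
  Group 4: 'b' x 4 (positions 8-11)
  Group 5: 'a' x 3 (positions 12-14)
Total groups: 5

5


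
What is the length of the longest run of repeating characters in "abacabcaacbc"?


Input: "abacabcaacbc"
Scanning for longest run:
  Position 1 ('b'): new char, reset run to 1
  Position 2 ('a'): new char, reset run to 1
  Position 3 ('c'): new char, reset run to 1
  Position 4 ('a'): new char, reset run to 1
  Position 5 ('b'): new char, reset run to 1
  Position 6 ('c'): new char, reset run to 1
  Position 7 ('a'): new char, reset run to 1
  Position 8 ('a'): continues run of 'a', length=2
  Position 9 ('c'): new char, reset run to 1
  Position 10 ('b'): new char, reset run to 1
  Position 11 ('c'): new char, reset run to 1
Longest run: 'a' with length 2

2


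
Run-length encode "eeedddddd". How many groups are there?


Input: eeedddddd
Scanning for consecutive runs:
  Group 1: 'e' x 3 (positions 0-2)
  Group 2: 'd' x 6 (positions 3-8)
Total groups: 2

2


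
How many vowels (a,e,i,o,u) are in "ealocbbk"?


Input: ealocbbk
Checking each character:
  'e' at position 0: vowel (running total: 1)
  'a' at position 1: vowel (running total: 2)
  'l' at position 2: consonant
  'o' at position 3: vowel (running total: 3)
  'c' at position 4: consonant
  'b' at position 5: consonant
  'b' at position 6: consonant
  'k' at position 7: consonant
Total vowels: 3

3


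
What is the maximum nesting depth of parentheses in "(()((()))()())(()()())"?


Input: "(()((()))()())(()()())"
Tracking depth:
  Position 0 '(': depth becomes 1
  Position 1 '(': depth becomes 2
  Position 2 ')': depth becomes 1
  Position 3 '(': depth becomes 2
  Position 4 '(': depth becomes 3
  Position 5 '(': depth becomes 4
  Position 6 ')': depth becomes 3
  Position 7 ')': depth becomes 2
  Position 8 ')': depth becomes 1
  Position 9 '(': depth becomes 2
  Position 10 ')': depth becomes 1
  Position 11 '(': depth becomes 2
  Position 12 ')': depth becomes 1
  Position 13 ')': depth becomes 0
  Position 14 '(': depth becomes 1
  Position 15 '(': depth becomes 2
  Position 16 ')': depth becomes 1
  Position 17 '(': depth becomes 2
  Position 18 ')': depth becomes 1
  Position 19 '(': depth becomes 2
  Position 20 ')': depth becomes 1
  Position 21 ')': depth becomes 0
Maximum depth reached: 4

4


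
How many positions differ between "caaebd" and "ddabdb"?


Comparing "caaebd" and "ddabdb" position by position:
  Position 0: 'c' vs 'd' => DIFFER
  Position 1: 'a' vs 'd' => DIFFER
  Position 2: 'a' vs 'a' => same
  Position 3: 'e' vs 'b' => DIFFER
  Position 4: 'b' vs 'd' => DIFFER
  Position 5: 'd' vs 'b' => DIFFER
Positions that differ: 5

5


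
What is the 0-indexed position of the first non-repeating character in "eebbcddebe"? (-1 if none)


Input: eebbcddebe
Character frequencies:
  'b': 3
  'c': 1
  'd': 2
  'e': 4
Scanning left to right for freq == 1:
  Position 0 ('e'): freq=4, skip
  Position 1 ('e'): freq=4, skip
  Position 2 ('b'): freq=3, skip
  Position 3 ('b'): freq=3, skip
  Position 4 ('c'): unique! => answer = 4

4


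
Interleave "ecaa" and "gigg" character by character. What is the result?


Interleaving "ecaa" and "gigg":
  Position 0: 'e' from first, 'g' from second => "eg"
  Position 1: 'c' from first, 'i' from second => "ci"
  Position 2: 'a' from first, 'g' from second => "ag"
  Position 3: 'a' from first, 'g' from second => "ag"
Result: egciagag

egciagag


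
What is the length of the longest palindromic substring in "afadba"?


Input: "afadba"
Checking substrings for palindromes:
  [0:3] "afa" (len 3) => palindrome
Longest palindromic substring: "afa" with length 3

3


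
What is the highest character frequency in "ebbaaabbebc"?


Input: ebbaaabbebc
Character counts:
  'a': 3
  'b': 5
  'c': 1
  'e': 2
Maximum frequency: 5

5


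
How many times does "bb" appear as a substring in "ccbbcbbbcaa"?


Searching for "bb" in "ccbbcbbbcaa"
Scanning each position:
  Position 0: "cc" => no
  Position 1: "cb" => no
  Position 2: "bb" => MATCH
  Position 3: "bc" => no
  Position 4: "cb" => no
  Position 5: "bb" => MATCH
  Position 6: "bb" => MATCH
  Position 7: "bc" => no
  Position 8: "ca" => no
  Position 9: "aa" => no
Total occurrences: 3

3


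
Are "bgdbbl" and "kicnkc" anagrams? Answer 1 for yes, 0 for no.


Strings: "bgdbbl", "kicnkc"
Sorted first:  bbbdgl
Sorted second: ccikkn
Differ at position 0: 'b' vs 'c' => not anagrams

0


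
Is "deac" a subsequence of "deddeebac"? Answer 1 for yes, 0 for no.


Check if "deac" is a subsequence of "deddeebac"
Greedy scan:
  Position 0 ('d'): matches sub[0] = 'd'
  Position 1 ('e'): matches sub[1] = 'e'
  Position 2 ('d'): no match needed
  Position 3 ('d'): no match needed
  Position 4 ('e'): no match needed
  Position 5 ('e'): no match needed
  Position 6 ('b'): no match needed
  Position 7 ('a'): matches sub[2] = 'a'
  Position 8 ('c'): matches sub[3] = 'c'
All 4 characters matched => is a subsequence

1


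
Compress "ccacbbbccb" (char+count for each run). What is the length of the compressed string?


Input: ccacbbbccb
Runs:
  'c' x 2 => "c2"
  'a' x 1 => "a1"
  'c' x 1 => "c1"
  'b' x 3 => "b3"
  'c' x 2 => "c2"
  'b' x 1 => "b1"
Compressed: "c2a1c1b3c2b1"
Compressed length: 12

12


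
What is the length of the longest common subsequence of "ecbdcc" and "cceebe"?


LCS of "ecbdcc" and "cceebe"
DP table:
           c    c    e    e    b    e
      0    0    0    0    0    0    0
  e   0    0    0    1    1    1    1
  c   0    1    1    1    1    1    1
  b   0    1    1    1    1    2    2
  d   0    1    1    1    1    2    2
  c   0    1    2    2    2    2    2
  c   0    1    2    2    2    2    2
LCS length = dp[6][6] = 2

2


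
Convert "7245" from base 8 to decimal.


Input: "7245" in base 8
Positional expansion:
  Digit '7' (value 7) x 8^3 = 3584
  Digit '2' (value 2) x 8^2 = 128
  Digit '4' (value 4) x 8^1 = 32
  Digit '5' (value 5) x 8^0 = 5
Sum = 3749

3749


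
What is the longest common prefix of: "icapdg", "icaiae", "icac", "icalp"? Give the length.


Words: icapdg, icaiae, icac, icalp
  Position 0: all 'i' => match
  Position 1: all 'c' => match
  Position 2: all 'a' => match
  Position 3: ('p', 'i', 'c', 'l') => mismatch, stop
LCP = "ica" (length 3)

3


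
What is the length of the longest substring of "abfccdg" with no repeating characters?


Input: "abfccdg"
Sliding window (track last position of each char):
  Position 0 ('a'): window [0,0] length 1 -- new best
  Position 1 ('b'): window [0,1] length 2 -- new best
  Position 2 ('f'): window [0,2] length 3 -- new best
  Position 3 ('c'): window [0,3] length 4 -- new best
  Position 4 ('c'): repeat (last at 3), move window start to 4
  Position 4 ('c'): window [4,4] length 1
  Position 5 ('d'): window [4,5] length 2
  Position 6 ('g'): window [4,6] length 3
Longest substring with no repeats: "abfc" with length 4

4


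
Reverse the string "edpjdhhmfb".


Input: edpjdhhmfb
Reading characters right to left:
  Position 9: 'b'
  Position 8: 'f'
  Position 7: 'm'
  Position 6: 'h'
  Position 5: 'h'
  Position 4: 'd'
  Position 3: 'j'
  Position 2: 'p'
  Position 1: 'd'
  Position 0: 'e'
Reversed: bfmhhdjpde

bfmhhdjpde


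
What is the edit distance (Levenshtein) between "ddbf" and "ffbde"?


Computing edit distance: "ddbf" -> "ffbde"
DP table:
           f    f    b    d    e
      0    1    2    3    4    5
  d   1    1    2    3    3    4
  d   2    2    2    3    3    4
  b   3    3    3    2    3    4
  f   4    3    3    3    3    4
Edit distance = dp[4][5] = 4

4
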